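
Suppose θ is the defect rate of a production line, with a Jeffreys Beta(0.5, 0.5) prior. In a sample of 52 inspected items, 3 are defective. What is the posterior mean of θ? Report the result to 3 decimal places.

Observing 3 successes and 49 failures updates Beta(0.5, 0.5) by adding the success and failure counts to the two shape parameters: α = 0.5+3 = 3.5, β = 0.5+49 = 49.5.
Posterior mean = α/(α+β) = 3.5/53 = 0.066.

Posterior mean ≈ 0.066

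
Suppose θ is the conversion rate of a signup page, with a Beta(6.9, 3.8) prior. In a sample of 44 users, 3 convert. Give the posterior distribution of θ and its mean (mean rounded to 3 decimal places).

The binomial likelihood is conjugate to the Beta prior: with 3 successes and 41 failures, the posterior is Beta(6.9+3, 3.8+41) = Beta(9.9, 44.8).
E[θ | data] = 9.9/(9.9+44.8) = 0.181.

Posterior: Beta(9.9, 44.8); mean ≈ 0.181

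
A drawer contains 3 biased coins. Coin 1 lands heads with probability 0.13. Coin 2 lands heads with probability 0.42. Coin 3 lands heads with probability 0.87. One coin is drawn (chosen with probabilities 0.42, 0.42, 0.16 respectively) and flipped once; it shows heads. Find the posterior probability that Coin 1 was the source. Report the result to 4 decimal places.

P(heads|C1) = 0.13; P(heads|C2) = 0.42; P(heads|C3) = 0.87.
Prior × likelihood for each source: 0.42·0.13=0.05460, 0.42·0.42=0.1764, 0.16·0.87=0.1392. Summing gives P(heads) = 0.37020.
P(Coin 1 | heads) = 0.05460 / 0.37020 = 0.1475.

Posterior probability ≈ 0.1475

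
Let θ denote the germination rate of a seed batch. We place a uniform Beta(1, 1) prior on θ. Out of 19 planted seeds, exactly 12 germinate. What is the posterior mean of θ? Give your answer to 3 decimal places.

Posterior mean ≈ 0.619

Observing 12 successes and 7 failures updates Beta(1, 1) by adding the success and failure counts to the two shape parameters: α = 1+12 = 13, β = 1+7 = 8.
E[θ | data] = 13/(13+8) = 0.619.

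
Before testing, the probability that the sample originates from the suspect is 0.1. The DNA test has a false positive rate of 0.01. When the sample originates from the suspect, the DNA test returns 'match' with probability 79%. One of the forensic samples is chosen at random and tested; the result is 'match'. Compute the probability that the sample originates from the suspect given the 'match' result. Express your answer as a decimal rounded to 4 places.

Write H for 'the sample originates from the suspect'. Prior odds H:¬H = 0.1/0.9 = 0.11111. For the 'match' outcome, the likelihood ratio is 0.79/0.01 = 79.000.
Posterior odds = 0.11111 × 79.000 = 8.7778, so P(H|E) = 8.7778/(1+8.7778) = 0.8977.

P(H | E) ≈ 0.8977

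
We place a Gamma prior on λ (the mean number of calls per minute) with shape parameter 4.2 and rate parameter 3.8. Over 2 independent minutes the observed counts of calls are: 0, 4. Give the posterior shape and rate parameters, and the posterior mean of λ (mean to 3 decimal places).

Posterior: Gamma(shape=8.2, rate=5.8); mean ≈ 1.414

The Poisson likelihood adds the total count to the shape and the number of exposure periods to the rate. Here ∑xᵢ = 4 and n = 2, so shape 4.2→8.2 and rate 3.8→5.8.
E[λ | data] = 8.2/5.8 = 1.414.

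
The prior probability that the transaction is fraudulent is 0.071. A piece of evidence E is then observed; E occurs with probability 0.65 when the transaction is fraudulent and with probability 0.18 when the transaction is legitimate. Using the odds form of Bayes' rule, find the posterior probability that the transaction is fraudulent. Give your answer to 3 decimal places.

Prior odds = 0.071/(1−0.071) = 0.076426. In log-odds, ln(0.076426) = -2.5714.
Add log likelihood ratio: ln(3.6111) = 1.2840.
Posterior log-odds = -1.2874, so posterior odds = exp(-1.2874) = 0.27598. Converting, P(H|E) = 0.27598/1.2760 = 0.216.

Posterior probability ≈ 0.216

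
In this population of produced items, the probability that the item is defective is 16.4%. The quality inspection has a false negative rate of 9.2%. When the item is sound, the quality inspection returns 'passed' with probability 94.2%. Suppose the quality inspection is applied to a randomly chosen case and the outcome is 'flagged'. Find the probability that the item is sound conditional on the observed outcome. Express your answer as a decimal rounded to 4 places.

Let H be the event that the item is defective. P(H) = 0.164, so P(¬H) = 0.836. With E the 'flagged' result, P(E|H) = 0.908 and P(E|¬H) = 0.058.
P(E) = 0.908·0.164 + 0.058·0.836 = 0.14891 + 0.048488 = 0.19740.
By Bayes' theorem, P(H|E) = 0.14891 / 0.19740 = 0.7544. Hence P(¬H|E) = 1 − 0.7544 = 0.2456.

P(¬H | E) ≈ 0.2456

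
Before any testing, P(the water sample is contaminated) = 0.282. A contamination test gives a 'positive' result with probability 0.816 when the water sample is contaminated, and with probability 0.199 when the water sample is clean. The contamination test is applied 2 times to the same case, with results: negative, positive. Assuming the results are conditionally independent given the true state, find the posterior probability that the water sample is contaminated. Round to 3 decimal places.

Let H be the event that the water sample is contaminated; start with P(H) = 0.282. P('positive'|H) = 0.816, P('positive'|¬H) = 0.199.
Update on result 1 ('negative'): P(H) ← 0.184·0.2820 / (0.184·0.2820 + 0.801·0.7180) = 0.051888/0.62701 = 0.0828.
Update on result 2 ('positive'): P(H) ← 0.816·0.0828 / (0.816·0.0828 + 0.199·0.9172) = 0.067528/0.25006 = 0.2700.

Posterior P(H) ≈ 0.270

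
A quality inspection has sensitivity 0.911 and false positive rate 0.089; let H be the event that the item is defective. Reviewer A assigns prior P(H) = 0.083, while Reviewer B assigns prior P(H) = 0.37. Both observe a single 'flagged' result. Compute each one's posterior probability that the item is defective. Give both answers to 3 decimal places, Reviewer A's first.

The likelihood ratio for a 'flagged' result is 0.911/0.089 = 10.236.
Reviewer A: prior odds 0.083/0.917 = 0.090513; posterior odds 0.92648; posterior probability 0.481.
Reviewer B: prior odds 0.37/0.63 = 0.58730; posterior odds 6.0116; posterior probability 0.857.

Reviewer A: 0.481; Reviewer B: 0.857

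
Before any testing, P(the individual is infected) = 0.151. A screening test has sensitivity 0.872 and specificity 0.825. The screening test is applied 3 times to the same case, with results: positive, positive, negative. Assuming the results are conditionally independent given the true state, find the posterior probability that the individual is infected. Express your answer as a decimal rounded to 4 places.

Posterior P(H) ≈ 0.4066

With H the event that the individual is infected, the joint likelihood of the observed sequence is P(data|H) = 0.872·0.872·0.128 = 0.097329 and P(data|¬H) = 0.175·0.175·0.825 = 0.025266.
Bayes: P(H|data) = 0.151·0.097329 / (0.151·0.097329 + 0.849·0.025266) = 0.014697/0.036147 = 0.4066.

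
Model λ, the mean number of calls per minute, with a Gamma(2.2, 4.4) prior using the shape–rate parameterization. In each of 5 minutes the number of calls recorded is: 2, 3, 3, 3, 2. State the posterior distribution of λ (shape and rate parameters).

Posterior: Gamma(shape=15.2, rate=9.4)

The Poisson likelihood adds the total count to the shape and the number of exposure periods to the rate. Here ∑xᵢ = 13 and n = 5, so shape 2.2→15.2 and rate 4.4→9.4.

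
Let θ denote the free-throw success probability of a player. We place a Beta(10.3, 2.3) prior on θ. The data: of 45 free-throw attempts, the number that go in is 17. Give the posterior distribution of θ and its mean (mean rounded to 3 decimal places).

Posterior: Beta(27.3, 30.3); mean ≈ 0.474

The binomial likelihood is conjugate to the Beta prior: with 17 successes and 28 failures, the posterior is Beta(10.3+17, 2.3+28) = Beta(27.3, 30.3).
E[θ | data] = 27.3/(27.3+30.3) = 0.474.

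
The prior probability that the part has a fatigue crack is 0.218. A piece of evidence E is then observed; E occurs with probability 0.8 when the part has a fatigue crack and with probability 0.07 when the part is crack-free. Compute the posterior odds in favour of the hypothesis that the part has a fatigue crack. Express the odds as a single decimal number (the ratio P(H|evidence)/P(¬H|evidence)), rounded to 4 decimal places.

Prior odds = 0.218/(1−0.218) = 0.27877.
Likelihood ratio for E = 0.8/0.07 = 11.429.
Posterior odds = prior odds × LR = 3.1860.

Posterior odds ≈ 3.1860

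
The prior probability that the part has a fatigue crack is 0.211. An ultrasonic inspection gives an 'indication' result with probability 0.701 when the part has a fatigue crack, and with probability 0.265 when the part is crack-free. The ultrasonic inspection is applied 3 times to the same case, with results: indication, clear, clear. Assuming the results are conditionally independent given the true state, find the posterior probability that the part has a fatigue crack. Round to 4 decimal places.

With H the event that the part has a fatigue crack, the joint likelihood of the observed sequence is P(data|H) = 0.701·0.299·0.299 = 0.062670 and P(data|¬H) = 0.265·0.735·0.735 = 0.14316.
Bayes: P(H|data) = 0.211·0.062670 / (0.211·0.062670 + 0.789·0.14316) = 0.013223/0.12618 = 0.1048.

Posterior P(H) ≈ 0.1048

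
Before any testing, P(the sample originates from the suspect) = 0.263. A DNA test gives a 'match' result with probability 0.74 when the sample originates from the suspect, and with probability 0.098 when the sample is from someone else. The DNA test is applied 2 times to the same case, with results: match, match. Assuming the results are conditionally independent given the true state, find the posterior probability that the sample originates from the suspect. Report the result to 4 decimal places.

Posterior P(H) ≈ 0.9532

Let H be the event that the sample originates from the suspect; start with P(H) = 0.263. P('match'|H) = 0.74, P('match'|¬H) = 0.098.
Update on result 1 ('match'): P(H) ← 0.74·0.2630 / (0.74·0.2630 + 0.098·0.7370) = 0.19462/0.26685 = 0.7293.
Update on result 2 ('match'): P(H) ← 0.74·0.7293 / (0.74·0.7293 + 0.098·0.2707) = 0.53971/0.56623 = 0.9532.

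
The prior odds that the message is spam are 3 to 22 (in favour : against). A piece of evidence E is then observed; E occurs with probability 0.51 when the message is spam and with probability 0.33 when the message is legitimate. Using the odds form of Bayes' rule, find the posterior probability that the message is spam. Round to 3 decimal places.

Posterior probability ≈ 0.174

Prior odds = 3/22 = 0.13636. In log-odds, ln(0.13636) = -1.9924.
Add log likelihood ratio: ln(1.5455) = 0.43532.
Posterior log-odds = -1.5571, so posterior odds = exp(-1.5571) = 0.21074. Converting, P(H|E) = 0.21074/1.2107 = 0.174.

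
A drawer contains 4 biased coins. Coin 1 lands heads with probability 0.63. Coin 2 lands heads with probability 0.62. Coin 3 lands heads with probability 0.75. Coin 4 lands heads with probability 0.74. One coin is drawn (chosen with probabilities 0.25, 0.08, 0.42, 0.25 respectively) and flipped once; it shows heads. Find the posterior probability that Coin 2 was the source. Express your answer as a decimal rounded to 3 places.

Posterior probability ≈ 0.070

Tabulate prior·likelihood by source: [1] prior 0.25, lik 0.63, product 0.1575; [2] prior 0.08, lik 0.62, product 0.04960; [3] prior 0.42, lik 0.75, product 0.3150; [4] prior 0.25, lik 0.74, product 0.1850.
Normalizing constant = 0.70710; the posterior for Coin 2 is its product over the sum, 0.04960/0.70710 = 0.070.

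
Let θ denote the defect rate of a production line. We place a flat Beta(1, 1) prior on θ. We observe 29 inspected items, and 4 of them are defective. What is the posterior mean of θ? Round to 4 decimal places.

Posterior mean ≈ 0.1613

Observing 4 successes and 25 failures updates Beta(1, 1) by adding the success and failure counts to the two shape parameters: α = 1+4 = 5, β = 1+25 = 26.
Posterior mean = α/(α+β) = 5/31 = 0.1613.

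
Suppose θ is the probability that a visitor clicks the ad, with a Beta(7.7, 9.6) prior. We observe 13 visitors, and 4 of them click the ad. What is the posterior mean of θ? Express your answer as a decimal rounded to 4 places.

Posterior mean ≈ 0.3861

Observing 4 successes and 9 failures updates Beta(7.7, 9.6) by adding the success and failure counts to the two shape parameters: α = 7.7+4 = 11.7, β = 9.6+9 = 18.6.
Posterior mean = α/(α+β) = 11.7/30.3 = 0.3861.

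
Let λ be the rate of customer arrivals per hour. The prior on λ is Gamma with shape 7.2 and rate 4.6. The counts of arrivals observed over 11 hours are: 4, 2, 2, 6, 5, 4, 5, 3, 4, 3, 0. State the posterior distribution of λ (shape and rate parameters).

Posterior: Gamma(shape=45.2, rate=15.6)

The Poisson likelihood adds the total count to the shape and the number of exposure periods to the rate. Here ∑xᵢ = 38 and n = 11, so shape 7.2→45.2 and rate 4.6→15.6.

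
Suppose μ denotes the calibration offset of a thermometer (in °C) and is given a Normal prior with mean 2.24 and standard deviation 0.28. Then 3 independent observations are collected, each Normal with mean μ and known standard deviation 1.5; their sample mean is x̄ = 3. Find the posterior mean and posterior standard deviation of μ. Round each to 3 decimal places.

With known σ, the Normal prior is conjugate. Weight on the data is w = (n/σ²)/(n/σ² + 1/τ₀²) = 1.33333/(1.33333+12.7551) = 0.094640.
Posterior mean = w·x̄ + (1−w)·μ₀ = 0.094640·3 + 0.90536·2.24 = 2.312. Posterior variance = 1/(1.33333+12.7551) = 0.0709802, so SD = 0.266.

Posterior mean ≈ 2.312; posterior SD ≈ 0.266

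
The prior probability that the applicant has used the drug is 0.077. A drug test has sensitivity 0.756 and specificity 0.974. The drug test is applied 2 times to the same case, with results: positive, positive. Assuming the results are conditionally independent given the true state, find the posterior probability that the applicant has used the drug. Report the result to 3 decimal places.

Posterior P(H) ≈ 0.986

Let H be the event that the applicant has used the drug; start with P(H) = 0.077. P('positive'|H) = 0.756, P('positive'|¬H) = 0.026.
Update on result 1 ('positive'): P(H) ← 0.756·0.0770 / (0.756·0.0770 + 0.026·0.9230) = 0.058212/0.082210 = 0.7081.
Update on result 2 ('positive'): P(H) ← 0.756·0.7081 / (0.756·0.7081 + 0.026·0.2919) = 0.53532/0.54290 = 0.9860.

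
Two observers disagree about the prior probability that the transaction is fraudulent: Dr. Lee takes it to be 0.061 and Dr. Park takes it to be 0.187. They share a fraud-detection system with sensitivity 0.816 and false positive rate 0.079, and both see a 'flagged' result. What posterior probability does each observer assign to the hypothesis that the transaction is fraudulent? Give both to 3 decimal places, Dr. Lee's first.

P('+'|H) = 0.816, P('+'|¬H) = 0.079.
Dr. Lee: numerator 0.816·0.061 = 0.049776; evidence = 0.049776+0.079·0.939 = 0.12396; posterior = 0.402.
Dr. Park: numerator 0.816·0.187 = 0.15259; evidence = 0.15259+0.079·0.813 = 0.21682; posterior = 0.704.

Dr. Lee: 0.402; Dr. Park: 0.704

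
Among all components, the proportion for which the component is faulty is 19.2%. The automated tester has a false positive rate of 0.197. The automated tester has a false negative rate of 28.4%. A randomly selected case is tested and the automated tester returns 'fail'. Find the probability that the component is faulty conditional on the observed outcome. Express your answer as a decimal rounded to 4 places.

Let H be the event that the component is faulty. P(H) = 0.192, so P(¬H) = 0.808. With E the 'fail' result, P(E|H) = 0.716 and P(E|¬H) = 0.197.
P(E) = 0.716·0.192 + 0.197·0.808 = 0.13747 + 0.15918 = 0.29665.
By Bayes' theorem, P(H|E) = 0.13747 / 0.29665 = 0.4634.

P(H | E) ≈ 0.4634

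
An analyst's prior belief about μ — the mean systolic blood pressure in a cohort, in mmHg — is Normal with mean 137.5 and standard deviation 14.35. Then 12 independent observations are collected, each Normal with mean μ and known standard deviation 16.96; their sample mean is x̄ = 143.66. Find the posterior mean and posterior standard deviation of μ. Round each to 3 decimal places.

Posterior mean ≈ 143.018; posterior SD ≈ 4.634

Prior precision 1/τ₀² = 1/14.35² = 0.00485620; data precision n/σ² = 12/16.96² = 0.0417186.
Posterior precision = 0.00485620 + 0.0417186 = 0.0465748, giving posterior SD = 1/√0.0465748 = 4.634.
Posterior mean = (0.00485620·137.5 + 0.0417186·143.66) / 0.0465748 = 143.018.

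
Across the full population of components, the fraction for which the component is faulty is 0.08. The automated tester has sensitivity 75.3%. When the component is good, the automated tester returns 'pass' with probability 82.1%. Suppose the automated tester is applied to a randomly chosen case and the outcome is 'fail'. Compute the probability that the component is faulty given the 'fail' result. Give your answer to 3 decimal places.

Let H be the event that the component is faulty. P(H) = 0.08, so P(¬H) = 0.92. With E the 'fail' result, P(E|H) = 0.753 and P(E|¬H) = 0.179.
P(E) = 0.753·0.08 + 0.179·0.92 = 0.060240 + 0.16468 = 0.22492.
By Bayes' theorem, P(H|E) = 0.060240 / 0.22492 = 0.268.

P(H | E) ≈ 0.268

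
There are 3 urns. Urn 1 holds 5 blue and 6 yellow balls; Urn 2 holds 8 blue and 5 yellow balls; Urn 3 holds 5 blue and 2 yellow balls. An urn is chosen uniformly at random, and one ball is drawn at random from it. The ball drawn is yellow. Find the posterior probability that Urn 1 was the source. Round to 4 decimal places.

Posterior probability ≈ 0.4486

Tabulate prior·likelihood by source: [1] prior 0.333333, lik 0.5455, product 0.1818; [2] prior 0.333333, lik 0.3846, product 0.1282; [3] prior 0.333333, lik 0.2857, product 0.09524.
Normalizing constant = 0.40526; the posterior for Urn 1 is its product over the sum, 0.1818/0.40526 = 0.4486.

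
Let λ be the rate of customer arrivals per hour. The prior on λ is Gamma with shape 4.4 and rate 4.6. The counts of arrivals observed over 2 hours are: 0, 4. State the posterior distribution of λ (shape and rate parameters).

Posterior: Gamma(shape=8.4, rate=6.6)

The Poisson likelihood adds the total count to the shape and the number of exposure periods to the rate. Here ∑xᵢ = 4 and n = 2, so shape 4.4→8.4 and rate 4.6→6.6.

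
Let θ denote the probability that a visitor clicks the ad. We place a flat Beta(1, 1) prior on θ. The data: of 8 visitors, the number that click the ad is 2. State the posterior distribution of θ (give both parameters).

Posterior: Beta(3, 7)

The binomial likelihood is conjugate to the Beta prior: with 2 successes and 6 failures, the posterior is Beta(1+2, 1+6) = Beta(3, 7).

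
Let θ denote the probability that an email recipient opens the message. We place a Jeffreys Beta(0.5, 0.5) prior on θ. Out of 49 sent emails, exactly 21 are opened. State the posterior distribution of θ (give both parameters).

The binomial likelihood is conjugate to the Beta prior: with 21 successes and 28 failures, the posterior is Beta(0.5+21, 0.5+28) = Beta(21.5, 28.5).

Posterior: Beta(21.5, 28.5)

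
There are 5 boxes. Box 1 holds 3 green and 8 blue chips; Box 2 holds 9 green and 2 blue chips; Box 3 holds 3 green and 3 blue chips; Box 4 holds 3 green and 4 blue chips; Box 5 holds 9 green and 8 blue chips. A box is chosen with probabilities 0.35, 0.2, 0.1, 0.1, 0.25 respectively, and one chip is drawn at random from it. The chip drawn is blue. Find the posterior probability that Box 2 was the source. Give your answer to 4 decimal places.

Posterior probability ≈ 0.0705

P(blue|Box 1) = 0.7273; P(blue|Box 2) = 0.1818; P(blue|Box 3) = 0.5; P(blue|Box 4) = 0.5714; P(blue|Box 5) = 0.4706.
Prior × likelihood for each source: 0.35·0.7273=0.2545, 0.2·0.1818=0.03636, 0.1·0.5=0.05000, 0.1·0.5714=0.05714, 0.25·0.4706=0.1176. Summing gives P(blue) = 0.51570.
P(Box 2 | blue) = 0.03636 / 0.51570 = 0.0705.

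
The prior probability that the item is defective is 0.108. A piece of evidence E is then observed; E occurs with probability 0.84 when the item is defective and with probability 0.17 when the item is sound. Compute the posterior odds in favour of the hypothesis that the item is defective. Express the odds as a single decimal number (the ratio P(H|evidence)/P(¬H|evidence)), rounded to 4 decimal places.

Posterior odds ≈ 0.5983

Prior odds = 0.108/(1−0.108) = 0.12108. In log-odds, ln(0.12108) = -2.1113.
Add log likelihood ratio: ln(4.9412) = 1.5976.
Posterior log-odds = -0.51373, so posterior odds = exp(-0.51373) = 0.59826.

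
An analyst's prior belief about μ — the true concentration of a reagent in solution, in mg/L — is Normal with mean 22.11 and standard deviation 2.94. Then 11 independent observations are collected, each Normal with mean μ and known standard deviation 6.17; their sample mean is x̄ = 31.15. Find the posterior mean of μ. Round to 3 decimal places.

Posterior mean ≈ 28.565

With known σ, the Normal prior is conjugate. Weight on the data is w = (n/σ²)/(n/σ² + 1/τ₀²) = 0.288950/(0.288950+0.115693) = 0.71409.
Posterior mean = w·x̄ + (1−w)·μ₀ = 0.71409·31.15 + 0.28591·22.11 = 28.565.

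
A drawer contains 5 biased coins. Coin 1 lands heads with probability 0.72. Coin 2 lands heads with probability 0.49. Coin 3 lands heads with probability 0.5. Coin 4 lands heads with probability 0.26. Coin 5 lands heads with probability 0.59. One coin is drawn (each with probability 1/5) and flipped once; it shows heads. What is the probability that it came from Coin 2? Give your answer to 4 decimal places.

P(heads|C1) = 0.72; P(heads|C2) = 0.49; P(heads|C3) = 0.5; P(heads|C4) = 0.26; P(heads|C5) = 0.59.
Prior × likelihood for each source: 0.2·0.72=0.1440, 0.2·0.49=0.09800, 0.2·0.5=0.1000, 0.2·0.26=0.05200, 0.2·0.59=0.1180. Summing gives P(heads) = 0.51200.
P(Coin 2 | heads) = 0.09800 / 0.51200 = 0.1914.

Posterior probability ≈ 0.1914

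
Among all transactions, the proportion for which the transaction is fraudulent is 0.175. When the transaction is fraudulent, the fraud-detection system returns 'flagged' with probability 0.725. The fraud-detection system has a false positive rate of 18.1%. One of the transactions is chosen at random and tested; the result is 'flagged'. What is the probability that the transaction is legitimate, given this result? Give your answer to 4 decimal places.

P(¬H | E) ≈ 0.5406

Let H be the event that the transaction is fraudulent. P(H) = 0.175, so P(¬H) = 0.825. With E the 'flagged' result, P(E|H) = 0.725 and P(E|¬H) = 0.181.
P(E) = 0.725·0.175 + 0.181·0.825 = 0.12687 + 0.14932 = 0.27620.
By Bayes' theorem, P(H|E) = 0.12687 / 0.27620 = 0.4594. Hence P(¬H|E) = 1 − 0.4594 = 0.5406.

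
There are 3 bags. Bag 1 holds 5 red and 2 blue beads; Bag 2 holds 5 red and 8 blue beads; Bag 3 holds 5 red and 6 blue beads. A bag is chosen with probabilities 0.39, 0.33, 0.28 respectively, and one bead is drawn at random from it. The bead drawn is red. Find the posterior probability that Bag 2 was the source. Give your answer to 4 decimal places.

Tabulate prior·likelihood by source: [1] prior 0.39, lik 0.7143, product 0.2786; [2] prior 0.33, lik 0.3846, product 0.1269; [3] prior 0.28, lik 0.4545, product 0.1273.
Normalizing constant = 0.53277; the posterior for Bag 2 is its product over the sum, 0.1269/0.53277 = 0.2382.

Posterior probability ≈ 0.2382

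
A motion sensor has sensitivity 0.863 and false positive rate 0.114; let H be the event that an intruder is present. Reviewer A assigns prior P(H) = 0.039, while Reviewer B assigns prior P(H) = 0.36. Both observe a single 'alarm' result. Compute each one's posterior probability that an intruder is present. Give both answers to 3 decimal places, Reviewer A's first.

The likelihood ratio for an 'alarm' result is 0.863/0.114 = 7.5702.
Reviewer A: prior odds 0.039/0.961 = 0.040583; posterior odds 0.30722; posterior probability 0.235.
Reviewer B: prior odds 0.36/0.64 = 0.56250; posterior odds 4.2582; posterior probability 0.810.

Reviewer A: 0.235; Reviewer B: 0.810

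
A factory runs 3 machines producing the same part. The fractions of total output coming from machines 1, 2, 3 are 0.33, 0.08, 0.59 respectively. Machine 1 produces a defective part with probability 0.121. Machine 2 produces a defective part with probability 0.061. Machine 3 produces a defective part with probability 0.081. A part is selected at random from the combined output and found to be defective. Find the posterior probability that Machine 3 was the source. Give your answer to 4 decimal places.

Posterior probability ≈ 0.5161

P(defective|M1) = 0.121; P(defective|M2) = 0.061; P(defective|M3) = 0.081.
Prior × likelihood for each source: 0.33·0.121=0.03993, 0.08·0.061=0.004880, 0.59·0.081=0.04779. Summing gives P(defective) = 0.092600.
P(Machine 3 | defective) = 0.04779 / 0.092600 = 0.5161.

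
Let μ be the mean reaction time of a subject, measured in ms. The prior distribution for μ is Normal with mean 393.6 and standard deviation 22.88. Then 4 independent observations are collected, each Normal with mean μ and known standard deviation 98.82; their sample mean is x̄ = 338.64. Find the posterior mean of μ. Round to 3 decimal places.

Prior precision 1/τ₀² = 1/22.88² = 0.00191024; data precision n/σ² = 4/98.82² = 0.00040961.
Posterior precision = 0.00191024 + 0.00040961 = 0.00231985.
Posterior mean = (0.00191024·393.6 + 0.00040961·338.64) / 0.00231985 = 383.896.

Posterior mean ≈ 383.896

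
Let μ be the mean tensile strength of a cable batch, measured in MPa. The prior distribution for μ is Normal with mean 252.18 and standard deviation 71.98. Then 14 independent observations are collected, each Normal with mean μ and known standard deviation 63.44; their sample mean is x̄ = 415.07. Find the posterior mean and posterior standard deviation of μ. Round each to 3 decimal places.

Posterior mean ≈ 406.507; posterior SD ≈ 16.503

With known σ, the Normal prior is conjugate. Weight on the data is w = (n/σ²)/(n/σ² + 1/τ₀²) = 0.00347858/(0.00347858+0.00019301) = 0.94743.
Posterior mean = w·x̄ + (1−w)·μ₀ = 0.94743·415.07 + 0.052568·252.18 = 406.507. Posterior variance = 1/(0.00347858+0.00019301) = 272.362, so SD = 16.503.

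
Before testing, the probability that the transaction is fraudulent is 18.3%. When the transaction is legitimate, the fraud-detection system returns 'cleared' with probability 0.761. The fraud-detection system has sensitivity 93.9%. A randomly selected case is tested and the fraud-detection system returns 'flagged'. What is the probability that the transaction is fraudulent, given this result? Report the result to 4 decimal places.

Let H be the event that the transaction is fraudulent. P(H) = 0.183, so P(¬H) = 0.817. With E the 'flagged' result, P(E|H) = 0.939 and P(E|¬H) = 0.239.
P(E) = 0.939·0.183 + 0.239·0.817 = 0.17184 + 0.19526 = 0.36710.
By Bayes' theorem, P(H|E) = 0.17184 / 0.36710 = 0.4681.

P(H | E) ≈ 0.4681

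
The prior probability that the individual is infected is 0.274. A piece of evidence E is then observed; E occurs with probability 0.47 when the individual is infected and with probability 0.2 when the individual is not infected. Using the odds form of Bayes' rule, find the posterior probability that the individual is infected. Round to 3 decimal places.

Prior odds = 0.274/(1−0.274) = 0.37741. In log-odds, ln(0.37741) = -0.97442.
Add log likelihood ratio: ln(2.3500) = 0.85442.
Posterior log-odds = -0.12001, so posterior odds = exp(-0.12001) = 0.88691. Converting, P(H|E) = 0.88691/1.8869 = 0.470.

Posterior probability ≈ 0.470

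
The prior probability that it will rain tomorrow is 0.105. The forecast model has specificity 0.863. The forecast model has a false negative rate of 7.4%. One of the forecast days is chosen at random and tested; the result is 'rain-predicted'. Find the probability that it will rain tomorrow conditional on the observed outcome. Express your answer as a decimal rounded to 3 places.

P(H | E) ≈ 0.442

Write H for 'it will rain tomorrow'. Prior odds H:¬H = 0.105/0.895 = 0.11732. For the 'rain-predicted' outcome, the likelihood ratio is 0.926/0.137 = 6.7591.
Posterior odds = 0.11732 × 6.7591 = 0.79297, so P(H|E) = 0.79297/(1+0.79297) = 0.442.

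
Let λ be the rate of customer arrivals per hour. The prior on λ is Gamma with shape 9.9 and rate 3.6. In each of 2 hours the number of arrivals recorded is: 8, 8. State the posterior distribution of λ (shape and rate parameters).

Total count ∑xᵢ = 16 over n = 2 hours.
Gamma is conjugate to the Poisson likelihood: posterior is Gamma(shape = 9.9+16 = 25.9, rate = 3.6+2 = 5.6).

Posterior: Gamma(shape=25.9, rate=5.6)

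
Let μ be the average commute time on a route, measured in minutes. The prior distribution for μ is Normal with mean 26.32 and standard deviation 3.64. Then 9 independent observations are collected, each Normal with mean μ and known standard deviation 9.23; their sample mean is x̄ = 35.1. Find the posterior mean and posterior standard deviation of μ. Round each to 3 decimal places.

Posterior mean ≈ 31.441; posterior SD ≈ 2.350

With known σ, the Normal prior is conjugate. Weight on the data is w = (n/σ²)/(n/σ² + 1/τ₀²) = 0.105643/(0.105643+0.0754740) = 0.58329.
Posterior mean = w·x̄ + (1−w)·μ₀ = 0.58329·35.1 + 0.41671·26.32 = 31.441. Posterior variance = 1/(0.105643+0.0754740) = 5.52131, so SD = 2.350.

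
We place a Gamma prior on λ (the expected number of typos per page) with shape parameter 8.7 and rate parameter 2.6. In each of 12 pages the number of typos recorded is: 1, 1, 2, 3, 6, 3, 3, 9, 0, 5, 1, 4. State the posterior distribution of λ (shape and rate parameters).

Total count ∑xᵢ = 38 over n = 12 pages.
Gamma is conjugate to the Poisson likelihood: posterior is Gamma(shape = 8.7+38 = 46.7, rate = 2.6+12 = 14.6).

Posterior: Gamma(shape=46.7, rate=14.6)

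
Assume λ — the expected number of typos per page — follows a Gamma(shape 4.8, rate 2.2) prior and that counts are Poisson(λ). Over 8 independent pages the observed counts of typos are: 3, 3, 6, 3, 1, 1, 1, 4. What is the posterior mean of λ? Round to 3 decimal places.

Total count ∑xᵢ = 22 over n = 8 pages.
Gamma is conjugate to the Poisson likelihood: posterior is Gamma(shape = 4.8+22 = 26.8, rate = 2.2+8 = 10.2).
Posterior mean = shape/rate = 26.8/10.2 = 2.627.

Posterior mean ≈ 2.627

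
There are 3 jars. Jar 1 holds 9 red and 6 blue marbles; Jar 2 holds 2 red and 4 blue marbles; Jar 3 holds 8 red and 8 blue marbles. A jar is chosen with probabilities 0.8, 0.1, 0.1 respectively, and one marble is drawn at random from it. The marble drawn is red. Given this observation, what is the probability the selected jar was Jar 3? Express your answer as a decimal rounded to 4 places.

Posterior probability ≈ 0.0888

Tabulate prior·likelihood by source: [1] prior 0.8, lik 0.6, product 0.4800; [2] prior 0.1, lik 0.3333, product 0.03333; [3] prior 0.1, lik 0.5, product 0.05000.
Normalizing constant = 0.56333; the posterior for Jar 3 is its product over the sum, 0.05000/0.56333 = 0.0888.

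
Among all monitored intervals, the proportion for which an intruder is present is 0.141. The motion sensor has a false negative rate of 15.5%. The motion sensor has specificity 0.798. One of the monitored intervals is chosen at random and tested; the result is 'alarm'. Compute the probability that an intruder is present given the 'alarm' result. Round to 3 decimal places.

Write H for 'an intruder is present'. Prior odds H:¬H = 0.141/0.859 = 0.16414. For the 'alarm' outcome, the likelihood ratio is 0.845/0.202 = 4.1832.
Posterior odds = 0.16414 × 4.1832 = 0.68664, so P(H|E) = 0.68664/(1+0.68664) = 0.407.

P(H | E) ≈ 0.407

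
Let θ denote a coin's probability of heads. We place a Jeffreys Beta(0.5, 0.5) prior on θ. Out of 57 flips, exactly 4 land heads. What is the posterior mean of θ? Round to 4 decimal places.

Posterior mean ≈ 0.0776

Observing 4 successes and 53 failures updates Beta(0.5, 0.5) by adding the success and failure counts to the two shape parameters: α = 0.5+4 = 4.5, β = 0.5+53 = 53.5.
Posterior mean = α/(α+β) = 4.5/58 = 0.0776.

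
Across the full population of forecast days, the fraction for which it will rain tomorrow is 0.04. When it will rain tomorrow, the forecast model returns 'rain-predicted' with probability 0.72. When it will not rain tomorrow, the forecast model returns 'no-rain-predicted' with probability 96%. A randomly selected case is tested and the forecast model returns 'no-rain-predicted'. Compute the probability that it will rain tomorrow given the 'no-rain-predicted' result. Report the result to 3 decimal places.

P(H | E) ≈ 0.012

Let H be the event that it will rain tomorrow. P(H) = 0.04, so P(¬H) = 0.96. With E the 'no-rain-predicted' result, P(E|H) = 0.28 and P(E|¬H) = 0.96.
P(E) = 0.28·0.04 + 0.96·0.96 = 0.011200 + 0.92160 = 0.93280.
By Bayes' theorem, P(H|E) = 0.011200 / 0.93280 = 0.012.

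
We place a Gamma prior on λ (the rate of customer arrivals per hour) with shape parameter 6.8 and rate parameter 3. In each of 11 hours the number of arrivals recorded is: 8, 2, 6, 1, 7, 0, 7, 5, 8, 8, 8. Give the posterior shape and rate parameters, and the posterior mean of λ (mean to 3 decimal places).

Total count ∑xᵢ = 60 over n = 11 hours.
Gamma is conjugate to the Poisson likelihood: posterior is Gamma(shape = 6.8+60 = 66.8, rate = 3+11 = 14).
E[λ | data] = 66.8/14 = 4.771.

Posterior: Gamma(shape=66.8, rate=14); mean ≈ 4.771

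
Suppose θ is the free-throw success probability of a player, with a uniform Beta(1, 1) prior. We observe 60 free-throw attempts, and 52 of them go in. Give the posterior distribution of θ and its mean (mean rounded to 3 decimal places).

Observing 52 successes and 8 failures updates Beta(1, 1) by adding the success and failure counts to the two shape parameters: α = 1+52 = 53, β = 1+8 = 9.
Posterior mean = α/(α+β) = 53/62 = 0.855.

Posterior: Beta(53, 9); mean ≈ 0.855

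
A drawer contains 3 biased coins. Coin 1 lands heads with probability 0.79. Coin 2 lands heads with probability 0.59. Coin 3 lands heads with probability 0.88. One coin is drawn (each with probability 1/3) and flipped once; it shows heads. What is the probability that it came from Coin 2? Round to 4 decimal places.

P(heads|C1) = 0.79; P(heads|C2) = 0.59; P(heads|C3) = 0.88.
Prior × likelihood for each source: 0.333333·0.79=0.2633, 0.333333·0.59=0.1967, 0.333333·0.88=0.2933. Summing gives P(heads) = 0.75333.
P(Coin 2 | heads) = 0.1967 / 0.75333 = 0.2611.

Posterior probability ≈ 0.2611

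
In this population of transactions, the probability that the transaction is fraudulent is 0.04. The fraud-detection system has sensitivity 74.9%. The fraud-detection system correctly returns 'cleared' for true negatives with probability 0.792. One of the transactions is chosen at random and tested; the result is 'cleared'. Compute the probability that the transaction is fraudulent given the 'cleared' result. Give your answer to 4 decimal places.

P(H | E) ≈ 0.0130

Let H be the event that the transaction is fraudulent. P(H) = 0.04, so P(¬H) = 0.96. With E the 'cleared' result, P(E|H) = 0.251 and P(E|¬H) = 0.792.
P(E) = 0.251·0.04 + 0.792·0.96 = 0.010040 + 0.76032 = 0.77036.
By Bayes' theorem, P(H|E) = 0.010040 / 0.77036 = 0.0130.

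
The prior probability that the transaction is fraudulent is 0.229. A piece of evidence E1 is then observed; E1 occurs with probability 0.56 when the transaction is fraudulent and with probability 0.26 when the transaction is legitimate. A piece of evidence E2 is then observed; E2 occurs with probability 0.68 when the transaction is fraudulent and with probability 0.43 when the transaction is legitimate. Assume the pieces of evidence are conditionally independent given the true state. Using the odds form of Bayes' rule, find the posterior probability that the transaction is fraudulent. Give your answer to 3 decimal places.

Posterior probability ≈ 0.503

Prior odds = 0.229/(1−0.229) = 0.29702. In log-odds, ln(0.29702) = -1.2140.
Add log likelihood ratios: ln(2.1538) + ln(1.5814) = 1.2256.
Posterior log-odds = 0.011596, so posterior odds = exp(0.011596) = 1.0117. Converting, P(H|E) = 1.0117/2.0117 = 0.503.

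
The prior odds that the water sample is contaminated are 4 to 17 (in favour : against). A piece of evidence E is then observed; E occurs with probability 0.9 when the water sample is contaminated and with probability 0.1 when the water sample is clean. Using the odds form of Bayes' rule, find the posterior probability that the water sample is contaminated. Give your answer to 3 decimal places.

Posterior probability ≈ 0.679

Prior odds = 4/17 = 0.23529.
Likelihood ratio for E = 0.9/0.1 = 9.0000.
Posterior odds = prior odds × LR = 2.1176.
Posterior probability = odds/(1+odds) = 2.1176/3.1176 = 0.679.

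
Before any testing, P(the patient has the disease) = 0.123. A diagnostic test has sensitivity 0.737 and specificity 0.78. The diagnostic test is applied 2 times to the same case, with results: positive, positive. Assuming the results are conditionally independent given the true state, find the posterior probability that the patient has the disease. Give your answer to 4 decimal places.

With H the event that the patient has the disease, the joint likelihood of the observed sequence is P(data|H) = 0.737·0.737 = 0.54317 and P(data|¬H) = 0.22·0.22 = 0.048400.
Bayes: P(H|data) = 0.123·0.54317 / (0.123·0.54317 + 0.877·0.048400) = 0.066810/0.10926 = 0.6115.

Posterior P(H) ≈ 0.6115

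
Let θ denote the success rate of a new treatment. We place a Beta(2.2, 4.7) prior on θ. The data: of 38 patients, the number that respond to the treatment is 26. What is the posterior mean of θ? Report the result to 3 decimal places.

The binomial likelihood is conjugate to the Beta prior: with 26 successes and 12 failures, the posterior is Beta(2.2+26, 4.7+12) = Beta(28.2, 16.7).
Posterior mean = α/(α+β) = 28.2/44.9 = 0.628.

Posterior mean ≈ 0.628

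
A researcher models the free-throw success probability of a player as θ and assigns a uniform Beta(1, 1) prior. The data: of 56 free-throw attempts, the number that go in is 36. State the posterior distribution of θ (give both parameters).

The binomial likelihood is conjugate to the Beta prior: with 36 successes and 20 failures, the posterior is Beta(1+36, 1+20) = Beta(37, 21).

Posterior: Beta(37, 21)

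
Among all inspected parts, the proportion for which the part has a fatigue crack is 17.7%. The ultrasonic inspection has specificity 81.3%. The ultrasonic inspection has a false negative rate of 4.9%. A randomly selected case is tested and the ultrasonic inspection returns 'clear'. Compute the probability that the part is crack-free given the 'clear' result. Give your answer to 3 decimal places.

P(¬H | E) ≈ 0.987

Write H for 'the part has a fatigue crack'. Prior odds H:¬H = 0.177/0.823 = 0.21507. For the 'clear' outcome, the likelihood ratio is 0.049/0.813 = 0.060271.
Posterior odds = 0.21507 × 0.060271 = 0.012962, so P(H|E) = 0.012962/(1+0.012962) = 0.013. Then P(¬H|E) = 1 − 0.013 = 0.987.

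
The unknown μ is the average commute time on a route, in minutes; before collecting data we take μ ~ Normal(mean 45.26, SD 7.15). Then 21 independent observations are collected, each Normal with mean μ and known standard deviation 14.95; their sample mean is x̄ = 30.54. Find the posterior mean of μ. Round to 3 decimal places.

With known σ, the Normal prior is conjugate. Weight on the data is w = (n/σ²)/(n/σ² + 1/τ₀²) = 0.0939587/(0.0939587+0.0195609) = 0.82769.
Posterior mean = w·x̄ + (1−w)·μ₀ = 0.82769·30.54 + 0.17231·45.26 = 33.076.

Posterior mean ≈ 33.076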